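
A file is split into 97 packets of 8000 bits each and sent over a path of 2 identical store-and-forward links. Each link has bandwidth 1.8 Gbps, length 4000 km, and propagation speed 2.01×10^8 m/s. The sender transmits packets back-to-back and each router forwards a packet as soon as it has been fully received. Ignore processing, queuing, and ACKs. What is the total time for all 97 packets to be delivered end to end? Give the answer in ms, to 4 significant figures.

40.24 ms

Per-hop transmission t_tx = L/R = 8000/1800000000 = 0.00444444 ms.
Per-hop propagation t_prop = 4000000/2.01e+08 = 19.9005 ms.
Pipeline fill: first packet needs 2·t_tx to clear all hops; remaining 96 packets each add one t_tx.
Total = (2+97-1)·t_tx + 2·t_prop = 98·0.00444444 + 2·19.9005 = 40.24 ms.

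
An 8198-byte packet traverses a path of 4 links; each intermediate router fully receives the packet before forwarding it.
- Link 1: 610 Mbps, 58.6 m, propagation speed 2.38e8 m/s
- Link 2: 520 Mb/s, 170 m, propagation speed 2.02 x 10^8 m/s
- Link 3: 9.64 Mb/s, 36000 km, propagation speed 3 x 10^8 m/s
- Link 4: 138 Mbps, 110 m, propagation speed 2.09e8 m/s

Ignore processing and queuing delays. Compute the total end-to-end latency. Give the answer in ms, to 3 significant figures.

L = 8198 × 8 = 65584 bits.
Transmission delays (L/R per hop): 0.107515, 0.126123, 6.80332, 0.475246 ms; sum = 7.5122 ms.
Propagation delays (d/s per hop): 0.000246218, 0.000841584, 120, 0.000526316 ms; sum = 120.002 ms.
End-to-end = 128 ms.

128 ms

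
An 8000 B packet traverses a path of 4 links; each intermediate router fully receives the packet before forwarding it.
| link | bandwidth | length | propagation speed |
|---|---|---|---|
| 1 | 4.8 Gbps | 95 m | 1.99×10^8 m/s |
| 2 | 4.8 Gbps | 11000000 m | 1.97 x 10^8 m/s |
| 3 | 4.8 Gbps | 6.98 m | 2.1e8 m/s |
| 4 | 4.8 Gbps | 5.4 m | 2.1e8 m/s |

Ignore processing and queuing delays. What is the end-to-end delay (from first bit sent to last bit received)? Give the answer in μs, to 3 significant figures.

L = 8000 × 8 = 64000 bits.
Transmission delay per hop = L/R = 64000/4800000000 = 13.3333 μs; 4 hops → 53.3333 μs.
Propagation delays (d/s per hop): 0.477387, 55837.6, 0.0332381, 0.0257143 μs; sum = 55838.1 μs.
End-to-end = 55900 μs.

55900 μs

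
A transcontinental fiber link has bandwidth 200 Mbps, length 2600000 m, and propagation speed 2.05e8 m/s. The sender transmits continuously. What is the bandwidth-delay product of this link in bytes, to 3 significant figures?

Propagation delay = 2600000 / 2.05e+08 = 0.0126829 s.
BDP = R × t_prop = 200000000 × 0.0126829 = 2536590 bits.
In bytes: 2536590/8 = 317000 bytes.

317000 bytes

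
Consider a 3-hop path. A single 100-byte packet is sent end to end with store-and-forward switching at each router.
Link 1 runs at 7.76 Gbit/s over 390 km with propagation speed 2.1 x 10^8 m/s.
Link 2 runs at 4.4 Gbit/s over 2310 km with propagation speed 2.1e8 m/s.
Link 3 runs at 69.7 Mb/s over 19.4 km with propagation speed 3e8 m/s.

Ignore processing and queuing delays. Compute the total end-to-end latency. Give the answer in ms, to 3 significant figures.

L = 100 × 8 = 800 bits.
Transmission delays (L/R per hop): 0.000103093, 0.000181818, 0.0114778 ms; sum = 0.0117627 ms.
Propagation delays (d/s per hop): 1.85714, 11, 0.0646667 ms; sum = 12.9218 ms.
End-to-end = 12.9 ms.

12.9 ms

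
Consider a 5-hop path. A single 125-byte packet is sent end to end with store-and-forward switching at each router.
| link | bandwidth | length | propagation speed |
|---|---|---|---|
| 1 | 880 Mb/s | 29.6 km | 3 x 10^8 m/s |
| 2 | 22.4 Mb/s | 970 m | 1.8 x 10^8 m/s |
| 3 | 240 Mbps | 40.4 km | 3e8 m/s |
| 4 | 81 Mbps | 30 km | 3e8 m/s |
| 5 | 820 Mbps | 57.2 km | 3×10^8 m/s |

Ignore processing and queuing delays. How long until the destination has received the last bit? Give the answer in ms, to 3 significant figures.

0.593 ms

L = 125 × 8 = 1000 bits.
Transmission delays (L/R per hop): 0.00113636, 0.0446429, 0.00416667, 0.0123457, 0.00121951 ms; sum = 0.0635111 ms.
Propagation delays (d/s per hop): 0.0986667, 0.00538889, 0.134667, 0.1, 0.190667 ms; sum = 0.529389 ms.
End-to-end = 0.593 ms.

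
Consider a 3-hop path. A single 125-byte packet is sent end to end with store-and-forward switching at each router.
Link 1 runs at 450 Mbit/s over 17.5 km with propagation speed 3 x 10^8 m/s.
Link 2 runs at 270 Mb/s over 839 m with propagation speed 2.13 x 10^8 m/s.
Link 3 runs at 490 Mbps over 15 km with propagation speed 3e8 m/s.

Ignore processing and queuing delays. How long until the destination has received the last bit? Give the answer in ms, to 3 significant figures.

0.120 ms

L = 125 × 8 = 1000 bits.
Transmission delays (L/R per hop): 0.00222222, 0.0037037, 0.00204082 ms; sum = 0.00796674 ms.
Propagation delays (d/s per hop): 0.0583333, 0.00393897, 0.05 ms; sum = 0.112272 ms.
End-to-end = 0.120 ms.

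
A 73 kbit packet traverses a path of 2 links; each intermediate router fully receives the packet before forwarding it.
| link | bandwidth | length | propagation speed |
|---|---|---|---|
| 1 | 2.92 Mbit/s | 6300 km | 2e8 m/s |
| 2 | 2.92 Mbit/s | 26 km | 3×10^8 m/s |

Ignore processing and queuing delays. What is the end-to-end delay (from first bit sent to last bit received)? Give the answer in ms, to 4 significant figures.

81.59 ms

L = 73000 bits.
Transmission delay per hop = L/R = 73000/2920000 = 25 ms; 2 hops → 50 ms.
Propagation delays (d/s per hop): 31.5, 0.0866667 ms; sum = 31.5867 ms.
End-to-end = 81.59 ms.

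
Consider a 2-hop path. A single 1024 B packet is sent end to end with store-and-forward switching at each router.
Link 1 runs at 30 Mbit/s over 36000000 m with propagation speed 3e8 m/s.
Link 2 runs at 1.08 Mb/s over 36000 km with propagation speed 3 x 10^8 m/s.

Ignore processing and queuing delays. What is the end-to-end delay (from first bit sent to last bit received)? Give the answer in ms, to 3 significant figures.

248 ms

L = 1024 × 8 = 8192 bits.
Transmission delays (L/R per hop): 0.273067, 7.58519 ms; sum = 7.85825 ms.
Propagation delays (d/s per hop): 120, 120 ms; sum = 240 ms.
End-to-end = 248 ms.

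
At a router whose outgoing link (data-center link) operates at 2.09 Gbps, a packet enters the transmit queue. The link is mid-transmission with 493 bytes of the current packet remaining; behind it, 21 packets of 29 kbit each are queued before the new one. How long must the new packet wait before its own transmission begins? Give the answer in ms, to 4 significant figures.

Each queued packet: L/R = 29000/2.09e+09 = 0.0138756 ms.
21 queued → 0.291388 ms.
Plus remaining 3944 bits of current packet: 0.00188708 ms.
Queuing delay = 0.2933 ms.

0.2933 ms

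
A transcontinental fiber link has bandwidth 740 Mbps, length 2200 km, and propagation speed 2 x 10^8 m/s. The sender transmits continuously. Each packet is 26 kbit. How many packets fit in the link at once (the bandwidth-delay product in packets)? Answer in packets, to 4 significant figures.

Propagation delay = 2200000 / 200000000 = 0.011 s.
BDP = R × t_prop = 740000000 × 0.011 = 8140000 bits.
In packets of 26000 bits: 313.1 packets.

313.1 packets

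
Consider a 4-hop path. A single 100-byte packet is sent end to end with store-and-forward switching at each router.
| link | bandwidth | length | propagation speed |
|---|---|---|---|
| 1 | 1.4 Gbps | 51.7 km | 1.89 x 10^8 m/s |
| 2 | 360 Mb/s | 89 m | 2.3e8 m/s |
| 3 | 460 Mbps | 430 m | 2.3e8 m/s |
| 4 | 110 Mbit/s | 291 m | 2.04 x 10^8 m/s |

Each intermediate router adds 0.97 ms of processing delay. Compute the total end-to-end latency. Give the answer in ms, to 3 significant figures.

L = 100 × 8 = 800 bits.
Transmission delays (L/R per hop): 0.000571429, 0.00222222, 0.00173913, 0.00727273 ms; sum = 0.0118055 ms.
Propagation delays (d/s per hop): 0.273545, 0.000386957, 0.00186957, 0.00142647 ms; sum = 0.277228 ms.
Processing at 3 router(s): 3 × 0.97 ms = 2.91 ms.
End-to-end = 3.20 ms.

3.20 ms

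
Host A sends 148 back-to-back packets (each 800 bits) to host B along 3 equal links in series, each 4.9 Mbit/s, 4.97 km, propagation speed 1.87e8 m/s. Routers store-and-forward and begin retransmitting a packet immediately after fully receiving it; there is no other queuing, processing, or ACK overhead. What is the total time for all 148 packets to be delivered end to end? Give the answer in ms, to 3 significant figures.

24.6 ms

Per-hop transmission t_tx = L/R = 800/4900000 = 0.163265 ms.
Per-hop propagation t_prop = 4970/187000000 = 0.0265775 ms.
Pipeline fill: first packet needs 3·t_tx to clear all hops; remaining 147 packets each add one t_tx.
Total = (3+148-1)·t_tx + 3·t_prop = 150·0.163265 + 3·0.0265775 = 24.6 ms.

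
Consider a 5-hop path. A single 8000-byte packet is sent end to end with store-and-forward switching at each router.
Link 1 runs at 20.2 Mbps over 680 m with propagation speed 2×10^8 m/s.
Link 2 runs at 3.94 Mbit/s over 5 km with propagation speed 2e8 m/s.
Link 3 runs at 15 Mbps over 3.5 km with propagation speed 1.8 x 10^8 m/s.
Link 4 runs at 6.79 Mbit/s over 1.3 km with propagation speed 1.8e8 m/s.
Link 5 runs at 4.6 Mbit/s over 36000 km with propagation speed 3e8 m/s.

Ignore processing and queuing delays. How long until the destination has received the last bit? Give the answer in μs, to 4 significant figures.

L = 8000 × 8 = 64000 bits.
Transmission delays (L/R per hop): 3168.32, 16243.7, 4266.67, 9425.63, 13913 μs; sum = 47017.3 μs.
Propagation delays (d/s per hop): 3.4, 25, 19.4444, 7.22222, 120000 μs; sum = 120055 μs.
End-to-end = 167100 μs.

167100 μs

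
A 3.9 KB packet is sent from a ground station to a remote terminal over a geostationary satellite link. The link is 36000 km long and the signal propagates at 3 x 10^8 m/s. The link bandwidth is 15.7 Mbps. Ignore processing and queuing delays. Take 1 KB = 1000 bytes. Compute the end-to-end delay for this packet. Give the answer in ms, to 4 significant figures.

122.0 ms

L = 31200 bits.
Transmission delay = L/R = 31200 / 15700000 = 1.98726 ms.
Propagation delay = d/s = 36000000 m / 300000000 m/s = 120 ms.
Total = 122.0 ms.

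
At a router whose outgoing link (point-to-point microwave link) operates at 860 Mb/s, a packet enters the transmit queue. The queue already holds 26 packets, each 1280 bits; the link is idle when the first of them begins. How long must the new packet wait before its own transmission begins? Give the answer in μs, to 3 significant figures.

38.7 μs

Each queued packet: L/R = 1280/860000000 = 1.48837 μs.
26 queued → 38.6977 μs.
Queuing delay = 38.7 μs.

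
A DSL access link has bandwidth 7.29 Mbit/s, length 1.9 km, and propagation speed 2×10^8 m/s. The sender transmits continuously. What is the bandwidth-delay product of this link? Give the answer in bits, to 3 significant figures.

69.3 bits

Propagation delay = 1900 / 200000000 = 9.5e-06 s.
BDP = R × t_prop = 7290000 × 9.5e-06 = 69.255 bits.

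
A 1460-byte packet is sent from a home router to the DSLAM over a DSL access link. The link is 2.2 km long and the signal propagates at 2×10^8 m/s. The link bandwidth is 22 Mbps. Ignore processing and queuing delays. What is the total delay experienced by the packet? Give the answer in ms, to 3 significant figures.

0.542 ms

L = 1460 × 8 = 11680 bits.
Transmission delay = L/R = 11680 / 22000000 = 0.530909 ms.
Propagation delay = d/s = 2200 m / 200000000 m/s = 0.011 ms.
Total = 0.542 ms.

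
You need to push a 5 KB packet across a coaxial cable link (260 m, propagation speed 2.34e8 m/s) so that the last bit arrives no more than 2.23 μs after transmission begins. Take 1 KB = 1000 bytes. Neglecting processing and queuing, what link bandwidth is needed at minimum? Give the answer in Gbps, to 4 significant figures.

L = 40000 bits.
Propagation delay = 260 / 234000000 = 1.11111 μs.
Transmission budget = 2.23 − 1.11111 = 1.11889 μs.
R ≥ L / t_tx = 40000 bits / 1.11889e-06 s = 35.75 Gbps.

35.75 Gbps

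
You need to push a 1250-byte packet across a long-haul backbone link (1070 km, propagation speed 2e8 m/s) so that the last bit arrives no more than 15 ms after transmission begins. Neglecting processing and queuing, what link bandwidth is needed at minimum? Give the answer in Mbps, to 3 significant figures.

1.04 Mbps

L = 10000 bits.
Propagation delay = 1070000 / 200000000 = 5.35 ms.
Transmission budget = 15 − 5.35 = 9.65 ms.
R ≥ L / t_tx = 10000 bits / 0.00965 s = 1.04 Mbps.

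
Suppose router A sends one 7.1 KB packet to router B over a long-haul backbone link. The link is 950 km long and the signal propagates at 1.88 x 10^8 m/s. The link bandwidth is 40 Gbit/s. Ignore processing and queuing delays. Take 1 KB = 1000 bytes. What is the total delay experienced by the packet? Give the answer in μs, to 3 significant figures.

5050 μs

L = 56800 bits.
Transmission delay = L/R = 56800 / 40000000000 = 1.42 μs.
Propagation delay = d/s = 950000 m / 188000000 m/s = 5053.19 μs.
Total = 5050 μs.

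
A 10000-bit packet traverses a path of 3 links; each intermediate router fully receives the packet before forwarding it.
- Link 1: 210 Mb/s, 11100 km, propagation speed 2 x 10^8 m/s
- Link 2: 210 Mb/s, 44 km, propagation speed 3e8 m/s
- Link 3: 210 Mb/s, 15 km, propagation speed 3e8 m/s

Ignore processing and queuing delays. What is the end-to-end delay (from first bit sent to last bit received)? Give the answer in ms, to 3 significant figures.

Transmission delay per hop = L/R = 10000/210000000 = 0.047619 ms; 3 hops → 0.142857 ms.
Propagation delays (d/s per hop): 55.5, 0.146667, 0.05 ms; sum = 55.6967 ms.
End-to-end = 55.8 ms.

55.8 ms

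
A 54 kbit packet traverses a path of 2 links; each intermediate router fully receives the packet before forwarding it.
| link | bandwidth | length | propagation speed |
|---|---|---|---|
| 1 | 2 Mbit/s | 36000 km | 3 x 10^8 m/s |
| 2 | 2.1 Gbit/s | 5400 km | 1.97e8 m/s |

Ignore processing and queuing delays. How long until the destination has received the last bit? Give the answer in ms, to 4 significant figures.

L = 54000 bits.
Transmission delays (L/R per hop): 27, 0.0257143 ms; sum = 27.0257 ms.
Propagation delays (d/s per hop): 120, 27.4112 ms; sum = 147.411 ms.
End-to-end = 174.4 ms.

174.4 ms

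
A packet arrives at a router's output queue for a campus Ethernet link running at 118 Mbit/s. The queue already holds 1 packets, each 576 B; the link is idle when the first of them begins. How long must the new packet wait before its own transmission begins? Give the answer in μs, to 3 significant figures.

39.1 μs

Each queued packet: L/R = 4608/118000000 = 39.0508 μs.
1 queued → 39.0508 μs.
Queuing delay = 39.1 μs.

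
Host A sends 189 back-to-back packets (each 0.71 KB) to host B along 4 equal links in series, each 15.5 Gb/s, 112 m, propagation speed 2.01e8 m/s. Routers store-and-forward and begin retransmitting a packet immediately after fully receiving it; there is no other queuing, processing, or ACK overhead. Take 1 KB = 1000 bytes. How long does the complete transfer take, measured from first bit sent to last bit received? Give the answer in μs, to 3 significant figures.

Per-hop transmission t_tx = L/R = 5680/15500000000 = 0.366452 μs.
Per-hop propagation t_prop = 112/2.01e+08 = 0.557214 μs.
Pipeline fill: first packet needs 4·t_tx to clear all hops; remaining 188 packets each add one t_tx.
Total = (4+189-1)·t_tx + 4·t_prop = 192·0.366452 + 4·0.557214 = 72.6 μs.

72.6 μs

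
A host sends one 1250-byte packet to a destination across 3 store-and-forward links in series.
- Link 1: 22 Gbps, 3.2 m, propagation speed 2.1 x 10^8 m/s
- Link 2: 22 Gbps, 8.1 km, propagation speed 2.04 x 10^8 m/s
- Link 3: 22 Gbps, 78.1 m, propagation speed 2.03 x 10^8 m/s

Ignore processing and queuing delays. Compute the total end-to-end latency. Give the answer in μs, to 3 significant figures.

41.5 μs

L = 1250 × 8 = 10000 bits.
Transmission delay per hop = L/R = 10000/22000000000 = 0.454545 μs; 3 hops → 1.36364 μs.
Propagation delays (d/s per hop): 0.0152381, 39.7059, 0.384729 μs; sum = 40.1058 μs.
End-to-end = 41.5 μs.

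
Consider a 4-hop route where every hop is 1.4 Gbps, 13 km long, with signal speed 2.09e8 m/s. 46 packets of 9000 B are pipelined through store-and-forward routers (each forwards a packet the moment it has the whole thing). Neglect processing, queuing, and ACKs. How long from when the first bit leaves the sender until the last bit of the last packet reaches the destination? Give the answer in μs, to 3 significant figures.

2770 μs

Per-hop transmission t_tx = L/R = 72000/1400000000 = 51.4286 μs.
Per-hop propagation t_prop = 13000/209000000 = 62.201 μs.
Pipeline fill: first packet needs 4·t_tx to clear all hops; remaining 45 packets each add one t_tx.
Total = (4+46-1)·t_tx + 4·t_prop = 49·51.4286 + 4·62.201 = 2770 μs.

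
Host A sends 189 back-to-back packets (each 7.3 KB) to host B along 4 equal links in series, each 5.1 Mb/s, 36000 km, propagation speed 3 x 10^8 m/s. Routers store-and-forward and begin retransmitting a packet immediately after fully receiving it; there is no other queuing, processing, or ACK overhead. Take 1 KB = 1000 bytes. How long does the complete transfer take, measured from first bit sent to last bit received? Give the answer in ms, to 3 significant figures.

Per-hop transmission t_tx = L/R = 58400/5100000 = 11.451 ms.
Per-hop propagation t_prop = 36000000/300000000 = 120 ms.
Pipeline fill: first packet needs 4·t_tx to clear all hops; remaining 188 packets each add one t_tx.
Total = (4+189-1)·t_tx + 4·t_prop = 192·11.451 + 4·120 = 2680 ms.

2680 ms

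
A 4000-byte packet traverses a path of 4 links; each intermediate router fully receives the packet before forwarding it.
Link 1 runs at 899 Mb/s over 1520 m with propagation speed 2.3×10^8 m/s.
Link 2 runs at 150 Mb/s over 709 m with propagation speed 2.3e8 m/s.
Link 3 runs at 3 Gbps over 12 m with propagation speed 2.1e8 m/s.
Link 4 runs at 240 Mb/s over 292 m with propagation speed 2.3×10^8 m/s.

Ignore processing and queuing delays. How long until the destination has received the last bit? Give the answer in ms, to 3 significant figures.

L = 4000 × 8 = 32000 bits.
Transmission delays (L/R per hop): 0.0355951, 0.213333, 0.0106667, 0.133333 ms; sum = 0.392928 ms.
Propagation delays (d/s per hop): 0.0066087, 0.00308261, 5.71429e-05, 0.00126957 ms; sum = 0.011018 ms.
End-to-end = 0.404 ms.

0.404 ms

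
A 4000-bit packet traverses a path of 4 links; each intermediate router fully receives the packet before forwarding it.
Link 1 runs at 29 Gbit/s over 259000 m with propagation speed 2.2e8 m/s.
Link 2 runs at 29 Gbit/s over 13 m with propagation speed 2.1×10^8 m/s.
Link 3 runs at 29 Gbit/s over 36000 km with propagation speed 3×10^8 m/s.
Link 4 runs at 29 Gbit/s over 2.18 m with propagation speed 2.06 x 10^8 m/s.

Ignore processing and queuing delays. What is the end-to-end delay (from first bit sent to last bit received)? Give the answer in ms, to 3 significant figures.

Transmission delay per hop = L/R = 4000/29000000000 = 0.000137931 ms; 4 hops → 0.000551724 ms.
Propagation delays (d/s per hop): 1.17727, 6.19048e-05, 120, 1.05825e-05 ms; sum = 121.177 ms.
End-to-end = 121 ms.

121 ms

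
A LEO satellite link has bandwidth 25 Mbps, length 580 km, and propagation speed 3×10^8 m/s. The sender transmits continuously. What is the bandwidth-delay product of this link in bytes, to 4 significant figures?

6042 bytes

Propagation delay = 580000 / 300000000 = 0.00193333 s.
BDP = R × t_prop = 25000000 × 0.00193333 = 48333.3 bits.
In bytes: 48333.3/8 = 6042 bytes.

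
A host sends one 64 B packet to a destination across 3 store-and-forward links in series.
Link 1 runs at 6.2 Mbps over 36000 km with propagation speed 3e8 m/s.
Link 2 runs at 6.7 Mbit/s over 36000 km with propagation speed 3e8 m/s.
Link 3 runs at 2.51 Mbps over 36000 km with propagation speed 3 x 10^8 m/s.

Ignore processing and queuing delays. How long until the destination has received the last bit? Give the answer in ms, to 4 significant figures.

360.4 ms

L = 64 × 8 = 512 bits.
Transmission delays (L/R per hop): 0.0825806, 0.0764179, 0.203984 ms; sum = 0.362983 ms.
Propagation delays (d/s per hop): 120, 120, 120 ms; sum = 360 ms.
End-to-end = 360.4 ms.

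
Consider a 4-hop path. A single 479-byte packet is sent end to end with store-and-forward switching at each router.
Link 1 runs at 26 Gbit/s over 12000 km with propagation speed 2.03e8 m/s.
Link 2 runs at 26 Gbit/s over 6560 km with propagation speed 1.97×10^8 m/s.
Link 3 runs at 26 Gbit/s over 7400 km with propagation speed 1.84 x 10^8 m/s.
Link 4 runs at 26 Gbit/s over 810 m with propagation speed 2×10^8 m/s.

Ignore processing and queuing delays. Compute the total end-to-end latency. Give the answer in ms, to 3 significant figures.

133 ms

L = 479 × 8 = 3832 bits.
Transmission delay per hop = L/R = 3832/26000000000 = 0.000147385 ms; 4 hops → 0.000589538 ms.
Propagation delays (d/s per hop): 59.1133, 33.2995, 40.2174, 0.00405 ms; sum = 132.634 ms.
End-to-end = 133 ms.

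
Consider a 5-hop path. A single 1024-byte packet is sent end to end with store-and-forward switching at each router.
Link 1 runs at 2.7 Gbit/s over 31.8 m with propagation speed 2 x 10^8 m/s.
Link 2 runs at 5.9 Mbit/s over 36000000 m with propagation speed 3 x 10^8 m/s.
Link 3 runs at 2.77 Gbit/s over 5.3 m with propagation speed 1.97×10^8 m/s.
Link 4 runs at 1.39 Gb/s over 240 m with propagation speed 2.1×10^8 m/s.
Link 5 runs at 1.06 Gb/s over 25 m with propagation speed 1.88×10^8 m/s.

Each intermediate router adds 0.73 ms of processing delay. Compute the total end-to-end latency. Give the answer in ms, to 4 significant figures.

124.3 ms

L = 1024 × 8 = 8192 bits.
Transmission delays (L/R per hop): 0.00303407, 1.38847, 0.0029574, 0.00589353, 0.0077283 ms; sum = 1.40809 ms.
Propagation delays (d/s per hop): 0.000159, 120, 2.69036e-05, 0.00114286, 0.000132979 ms; sum = 120.001 ms.
Processing at 4 router(s): 4 × 0.73 ms = 2.92 ms.
End-to-end = 124.3 ms.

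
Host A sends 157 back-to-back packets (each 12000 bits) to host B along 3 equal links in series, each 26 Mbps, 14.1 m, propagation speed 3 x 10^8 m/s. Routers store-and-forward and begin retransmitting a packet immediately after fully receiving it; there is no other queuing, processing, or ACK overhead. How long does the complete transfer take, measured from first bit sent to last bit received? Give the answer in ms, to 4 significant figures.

Per-hop transmission t_tx = L/R = 12000/26000000 = 0.461538 ms.
Per-hop propagation t_prop = 14.1/300000000 = 4.7e-05 ms.
Pipeline fill: first packet needs 3·t_tx to clear all hops; remaining 156 packets each add one t_tx.
Total = (3+157-1)·t_tx + 3·t_prop = 159·0.461538 + 3·4.7e-05 = 73.38 ms.

73.38 ms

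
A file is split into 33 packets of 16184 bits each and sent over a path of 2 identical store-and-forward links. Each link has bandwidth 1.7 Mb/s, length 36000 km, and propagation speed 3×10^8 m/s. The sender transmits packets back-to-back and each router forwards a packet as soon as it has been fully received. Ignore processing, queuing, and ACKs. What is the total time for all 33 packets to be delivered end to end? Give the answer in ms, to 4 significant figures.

563.7 ms

Per-hop transmission t_tx = L/R = 16184/1700000 = 9.52 ms.
Per-hop propagation t_prop = 36000000/300000000 = 120 ms.
Pipeline fill: first packet needs 2·t_tx to clear all hops; remaining 32 packets each add one t_tx.
Total = (2+33-1)·t_tx + 2·t_prop = 34·9.52 + 2·120 = 563.7 ms.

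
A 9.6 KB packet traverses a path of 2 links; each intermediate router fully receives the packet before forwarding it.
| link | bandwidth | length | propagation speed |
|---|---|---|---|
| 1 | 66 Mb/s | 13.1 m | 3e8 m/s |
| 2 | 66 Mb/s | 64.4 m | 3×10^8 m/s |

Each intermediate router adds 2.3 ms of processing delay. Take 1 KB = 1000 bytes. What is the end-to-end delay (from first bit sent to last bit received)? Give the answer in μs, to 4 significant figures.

L = 76800 bits.
Transmission delay per hop = L/R = 76800/66000000 = 1163.64 μs; 2 hops → 2327.27 μs.
Propagation delays (d/s per hop): 0.0436667, 0.214667 μs; sum = 0.258333 μs.
Processing at 1 router(s): 1 × 2.3 ms = 2300 μs.
End-to-end = 4628 μs.

4628 μs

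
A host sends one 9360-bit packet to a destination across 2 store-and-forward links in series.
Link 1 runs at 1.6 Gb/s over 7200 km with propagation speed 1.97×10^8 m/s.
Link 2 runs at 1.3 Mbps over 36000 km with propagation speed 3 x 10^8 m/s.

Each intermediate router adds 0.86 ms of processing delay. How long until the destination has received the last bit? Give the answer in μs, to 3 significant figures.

165000 μs

Transmission delays (L/R per hop): 5.85, 7200 μs; sum = 7205.85 μs.
Propagation delays (d/s per hop): 36548.2, 120000 μs; sum = 156548 μs.
Processing at 1 router(s): 1 × 0.86 ms = 860 μs.
End-to-end = 165000 μs.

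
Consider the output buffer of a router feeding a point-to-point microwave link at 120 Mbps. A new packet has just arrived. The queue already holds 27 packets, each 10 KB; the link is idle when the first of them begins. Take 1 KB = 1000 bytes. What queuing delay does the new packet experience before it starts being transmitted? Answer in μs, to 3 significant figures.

18000 μs

Each queued packet: L/R = 80000/120000000 = 666.667 μs.
27 queued → 18000 μs.
Queuing delay = 18000 μs.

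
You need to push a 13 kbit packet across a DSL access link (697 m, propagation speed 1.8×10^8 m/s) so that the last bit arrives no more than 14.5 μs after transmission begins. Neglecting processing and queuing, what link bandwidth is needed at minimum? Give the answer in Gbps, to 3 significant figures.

1.22 Gbps

Propagation delay = 697 / 180000000 = 3.87222 μs.
Transmission budget = 14.5 − 3.87222 = 10.6278 μs.
R ≥ L / t_tx = 13000 bits / 1.06278e-05 s = 1.22 Gbps.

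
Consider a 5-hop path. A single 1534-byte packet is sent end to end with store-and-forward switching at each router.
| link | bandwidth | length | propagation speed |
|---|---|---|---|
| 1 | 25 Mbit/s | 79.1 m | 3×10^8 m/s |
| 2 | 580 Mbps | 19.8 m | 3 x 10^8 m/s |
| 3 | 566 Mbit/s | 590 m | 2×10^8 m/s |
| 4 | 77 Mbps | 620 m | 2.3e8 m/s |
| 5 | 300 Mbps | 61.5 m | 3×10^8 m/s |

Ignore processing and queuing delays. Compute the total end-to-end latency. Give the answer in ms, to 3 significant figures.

0.740 ms

L = 1534 × 8 = 12272 bits.
Transmission delays (L/R per hop): 0.49088, 0.0211586, 0.021682, 0.159377, 0.0409067 ms; sum = 0.734004 ms.
Propagation delays (d/s per hop): 0.000263667, 6.6e-05, 0.00295, 0.00269565, 0.000205 ms; sum = 0.00618032 ms.
End-to-end = 0.740 ms.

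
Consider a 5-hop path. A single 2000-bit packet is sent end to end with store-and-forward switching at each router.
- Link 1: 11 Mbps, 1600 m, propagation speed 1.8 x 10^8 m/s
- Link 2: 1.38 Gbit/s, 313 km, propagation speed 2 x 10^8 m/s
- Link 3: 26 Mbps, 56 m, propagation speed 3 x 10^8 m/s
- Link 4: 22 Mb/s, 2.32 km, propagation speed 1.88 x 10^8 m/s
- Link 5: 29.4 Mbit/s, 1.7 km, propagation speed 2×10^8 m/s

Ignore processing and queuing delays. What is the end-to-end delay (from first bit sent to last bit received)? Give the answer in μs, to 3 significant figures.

2010 μs

Transmission delays (L/R per hop): 181.818, 1.44928, 76.9231, 90.9091, 68.0272 μs; sum = 419.127 μs.
Propagation delays (d/s per hop): 8.88889, 1565, 0.186667, 12.3404, 8.5 μs; sum = 1594.92 μs.
End-to-end = 2010 μs.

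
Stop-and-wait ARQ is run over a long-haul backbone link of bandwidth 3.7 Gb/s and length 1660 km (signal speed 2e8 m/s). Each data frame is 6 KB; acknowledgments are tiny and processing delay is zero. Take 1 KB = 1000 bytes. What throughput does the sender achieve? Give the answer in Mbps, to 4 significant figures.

2.889 Mbps

t_tx = L/R = 48000/3700000000 = 1.2973e-05 s.
t_prop = 1660000/200000000 = 0.0083 s; RTT = 0.0166 s.
Cycle = t_tx + RTT = 0.016613 s.
Throughput = L / cycle = 48000 / 0.016613 = 2.889 Mbps.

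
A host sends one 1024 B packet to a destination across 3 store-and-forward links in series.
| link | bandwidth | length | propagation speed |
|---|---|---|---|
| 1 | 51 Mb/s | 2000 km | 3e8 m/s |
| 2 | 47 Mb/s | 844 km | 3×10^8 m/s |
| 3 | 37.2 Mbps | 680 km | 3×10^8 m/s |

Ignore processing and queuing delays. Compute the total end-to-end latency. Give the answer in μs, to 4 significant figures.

L = 1024 × 8 = 8192 bits.
Transmission delays (L/R per hop): 160.627, 174.298, 220.215 μs; sum = 555.14 μs.
Propagation delays (d/s per hop): 6666.67, 2813.33, 2266.67 μs; sum = 11746.7 μs.
End-to-end = 12300 μs.

12300 μs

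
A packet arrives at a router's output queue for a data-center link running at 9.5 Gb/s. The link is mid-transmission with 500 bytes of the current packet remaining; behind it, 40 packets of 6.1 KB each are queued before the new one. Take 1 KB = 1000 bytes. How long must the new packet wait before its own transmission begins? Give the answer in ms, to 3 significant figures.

Each queued packet: L/R = 48800/9500000000 = 0.00513684 ms.
40 queued → 0.205474 ms.
Plus remaining 4000 bits of current packet: 0.000421053 ms.
Queuing delay = 0.206 ms.

0.206 ms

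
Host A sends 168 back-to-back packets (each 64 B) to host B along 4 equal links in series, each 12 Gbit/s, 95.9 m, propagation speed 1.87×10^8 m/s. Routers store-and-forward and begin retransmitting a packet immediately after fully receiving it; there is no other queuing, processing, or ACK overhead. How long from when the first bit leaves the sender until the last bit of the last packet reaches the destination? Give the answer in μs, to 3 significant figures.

9.35 μs

Per-hop transmission t_tx = L/R = 512/12000000000 = 0.0426667 μs.
Per-hop propagation t_prop = 95.9/187000000 = 0.512834 μs.
Pipeline fill: first packet needs 4·t_tx to clear all hops; remaining 167 packets each add one t_tx.
Total = (4+168-1)·t_tx + 4·t_prop = 171·0.0426667 + 4·0.512834 = 9.35 μs.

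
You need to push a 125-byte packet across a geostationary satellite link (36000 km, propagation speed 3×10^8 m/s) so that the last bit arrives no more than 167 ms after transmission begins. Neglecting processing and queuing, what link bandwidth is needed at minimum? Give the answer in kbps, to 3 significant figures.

21.3 kbps

L = 1000 bits.
Propagation delay = 36000000 / 300000000 = 120 ms.
Transmission budget = 167 − 120 = 47 ms.
R ≥ L / t_tx = 1000 bits / 0.047 s = 21.3 kbps.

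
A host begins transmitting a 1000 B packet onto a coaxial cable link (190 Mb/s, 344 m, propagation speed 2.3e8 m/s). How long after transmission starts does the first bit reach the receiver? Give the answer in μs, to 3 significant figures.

First bit experiences only propagation delay: d/s = 344/2.3e+08 = 1.50 μs.

1.50 μs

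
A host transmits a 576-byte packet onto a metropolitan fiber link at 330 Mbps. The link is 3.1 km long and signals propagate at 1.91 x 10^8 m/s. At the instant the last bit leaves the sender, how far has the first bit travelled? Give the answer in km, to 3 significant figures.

t_tx = L/R = 4608/330000000 = 1.39636e-05 s.
Distance = s × t_tx = 191000000 × 1.39636e-05 = 2.67 km.

2.67 km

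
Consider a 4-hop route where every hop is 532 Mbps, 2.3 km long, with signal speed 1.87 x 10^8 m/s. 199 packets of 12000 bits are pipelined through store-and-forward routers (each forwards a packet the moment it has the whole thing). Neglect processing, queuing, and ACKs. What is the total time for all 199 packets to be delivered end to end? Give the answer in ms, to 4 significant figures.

Per-hop transmission t_tx = L/R = 12000/532000000 = 0.0225564 ms.
Per-hop propagation t_prop = 2300/187000000 = 0.0122995 ms.
Pipeline fill: first packet needs 4·t_tx to clear all hops; remaining 198 packets each add one t_tx.
Total = (4+199-1)·t_tx + 4·t_prop = 202·0.0225564 + 4·0.0122995 = 4.606 ms.

4.606 ms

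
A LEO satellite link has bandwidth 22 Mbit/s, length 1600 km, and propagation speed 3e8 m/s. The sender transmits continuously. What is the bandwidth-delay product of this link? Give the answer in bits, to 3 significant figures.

117000 bits

Propagation delay = 1600000 / 300000000 = 0.00533333 s.
BDP = R × t_prop = 22000000 × 0.00533333 = 117333 bits.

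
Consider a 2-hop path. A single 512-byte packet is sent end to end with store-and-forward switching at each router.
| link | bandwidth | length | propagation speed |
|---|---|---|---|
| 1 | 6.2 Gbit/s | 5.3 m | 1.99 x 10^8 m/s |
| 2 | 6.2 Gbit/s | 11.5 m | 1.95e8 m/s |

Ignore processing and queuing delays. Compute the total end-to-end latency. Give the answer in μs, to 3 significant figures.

1.41 μs

L = 512 × 8 = 4096 bits.
Transmission delay per hop = L/R = 4096/6200000000 = 0.660645 μs; 2 hops → 1.32129 μs.
Propagation delays (d/s per hop): 0.0266332, 0.0589744 μs; sum = 0.0856075 μs.
End-to-end = 1.41 μs.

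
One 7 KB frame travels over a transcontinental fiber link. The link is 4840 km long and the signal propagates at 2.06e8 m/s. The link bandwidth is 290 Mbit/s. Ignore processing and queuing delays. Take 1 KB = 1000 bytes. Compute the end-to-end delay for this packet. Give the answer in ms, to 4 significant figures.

23.69 ms

L = 56000 bits.
Transmission delay = L/R = 56000 / 290000000 = 0.193103 ms.
Propagation delay = d/s = 4840000 m / 206000000 m/s = 23.4951 ms.
Total = 23.69 ms.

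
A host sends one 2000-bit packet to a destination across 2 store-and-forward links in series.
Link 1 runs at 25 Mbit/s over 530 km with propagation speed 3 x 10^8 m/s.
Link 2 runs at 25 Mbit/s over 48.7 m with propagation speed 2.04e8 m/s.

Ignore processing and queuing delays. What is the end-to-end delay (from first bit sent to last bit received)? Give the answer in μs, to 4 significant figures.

1927 μs

Transmission delay per hop = L/R = 2000/25000000 = 80 μs; 2 hops → 160 μs.
Propagation delays (d/s per hop): 1766.67, 0.238725 μs; sum = 1766.91 μs.
End-to-end = 1927 μs.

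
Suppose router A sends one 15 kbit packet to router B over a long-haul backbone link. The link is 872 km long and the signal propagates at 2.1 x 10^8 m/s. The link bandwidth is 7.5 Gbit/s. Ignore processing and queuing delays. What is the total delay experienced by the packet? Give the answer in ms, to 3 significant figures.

L = 15000 bits.
Transmission delay = L/R = 15000 / 7500000000 = 0.002 ms.
Propagation delay = d/s = 872000 m / 210000000 m/s = 4.15238 ms.
Total = 4.15 ms.

4.15 ms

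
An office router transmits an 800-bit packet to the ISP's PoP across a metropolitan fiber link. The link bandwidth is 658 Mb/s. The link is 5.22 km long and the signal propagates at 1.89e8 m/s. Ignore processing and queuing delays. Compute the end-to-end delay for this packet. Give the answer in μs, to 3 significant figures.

28.8 μs

Transmission delay = L/R = 800 / 658000000 = 1.21581 μs.
Propagation delay = d/s = 5220 m / 189000000 m/s = 27.619 μs.
Total = 28.8 μs.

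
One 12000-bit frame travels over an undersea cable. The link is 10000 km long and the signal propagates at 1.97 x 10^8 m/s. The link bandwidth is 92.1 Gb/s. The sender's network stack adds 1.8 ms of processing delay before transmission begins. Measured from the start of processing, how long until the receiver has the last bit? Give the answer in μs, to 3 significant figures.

Transmission delay = L/R = 12000 / 92100000000 = 0.130293 μs.
Propagation delay = d/s = 10000000 m / 197000000 m/s = 50761.4 μs.
Plus processing delay 1.8 ms = 1800 μs.
Total = 52600 μs.

52600 μs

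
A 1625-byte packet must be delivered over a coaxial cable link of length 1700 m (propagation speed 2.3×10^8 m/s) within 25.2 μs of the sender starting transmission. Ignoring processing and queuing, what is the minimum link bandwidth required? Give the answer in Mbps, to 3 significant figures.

L = 13000 bits.
Propagation delay = 1700 / 2.3e+08 = 7.3913 μs.
Transmission budget = 25.2 − 7.3913 = 17.8087 μs.
R ≥ L / t_tx = 13000 bits / 1.78087e-05 s = 730 Mbps.

730 Mbps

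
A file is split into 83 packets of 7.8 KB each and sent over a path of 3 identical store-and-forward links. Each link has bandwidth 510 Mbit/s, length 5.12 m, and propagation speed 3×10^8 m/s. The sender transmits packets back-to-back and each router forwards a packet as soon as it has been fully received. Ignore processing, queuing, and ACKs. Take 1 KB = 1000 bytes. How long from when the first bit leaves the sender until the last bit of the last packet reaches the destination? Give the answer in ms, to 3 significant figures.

Per-hop transmission t_tx = L/R = 62400/510000000 = 0.122353 ms.
Per-hop propagation t_prop = 5.12/300000000 = 1.70667e-05 ms.
Pipeline fill: first packet needs 3·t_tx to clear all hops; remaining 82 packets each add one t_tx.
Total = (3+83-1)·t_tx + 3·t_prop = 85·0.122353 + 3·1.70667e-05 = 10.4 ms.

10.4 ms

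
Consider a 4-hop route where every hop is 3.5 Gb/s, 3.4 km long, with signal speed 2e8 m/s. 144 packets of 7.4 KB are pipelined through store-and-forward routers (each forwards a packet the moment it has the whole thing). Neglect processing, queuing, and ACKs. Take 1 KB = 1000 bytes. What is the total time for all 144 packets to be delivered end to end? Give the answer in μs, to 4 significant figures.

Per-hop transmission t_tx = L/R = 59200/3500000000 = 16.9143 μs.
Per-hop propagation t_prop = 3400/200000000 = 17 μs.
Pipeline fill: first packet needs 4·t_tx to clear all hops; remaining 143 packets each add one t_tx.
Total = (4+144-1)·t_tx + 4·t_prop = 147·16.9143 + 4·17 = 2554 μs.

2554 μs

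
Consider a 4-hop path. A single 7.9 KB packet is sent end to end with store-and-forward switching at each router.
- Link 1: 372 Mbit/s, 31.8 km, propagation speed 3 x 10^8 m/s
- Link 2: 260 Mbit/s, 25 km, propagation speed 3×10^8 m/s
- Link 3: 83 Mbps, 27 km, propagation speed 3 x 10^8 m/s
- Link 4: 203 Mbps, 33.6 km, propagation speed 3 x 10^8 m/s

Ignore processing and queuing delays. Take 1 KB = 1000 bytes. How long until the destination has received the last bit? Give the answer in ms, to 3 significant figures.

L = 63200 bits.
Transmission delays (L/R per hop): 0.169892, 0.243077, 0.761446, 0.31133 ms; sum = 1.48575 ms.
Propagation delays (d/s per hop): 0.106, 0.0833333, 0.09, 0.112 ms; sum = 0.391333 ms.
End-to-end = 1.88 ms.

1.88 ms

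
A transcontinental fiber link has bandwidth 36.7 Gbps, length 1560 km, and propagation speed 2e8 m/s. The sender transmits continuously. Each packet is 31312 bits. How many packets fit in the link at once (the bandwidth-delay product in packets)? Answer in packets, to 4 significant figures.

9142 packets

Propagation delay = 1560000 / 200000000 = 0.0078 s.
BDP = R × t_prop = 36700000000 × 0.0078 = 286260000 bits.
In packets of 31312 bits: 9142 packets.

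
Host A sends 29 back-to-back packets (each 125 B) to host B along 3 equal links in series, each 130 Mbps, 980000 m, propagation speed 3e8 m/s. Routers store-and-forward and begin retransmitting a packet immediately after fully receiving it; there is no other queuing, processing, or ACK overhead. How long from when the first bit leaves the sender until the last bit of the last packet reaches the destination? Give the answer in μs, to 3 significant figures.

10000 μs

Per-hop transmission t_tx = L/R = 1000/130000000 = 7.69231 μs.
Per-hop propagation t_prop = 980000/300000000 = 3266.67 μs.
Pipeline fill: first packet needs 3·t_tx to clear all hops; remaining 28 packets each add one t_tx.
Total = (3+29-1)·t_tx + 3·t_prop = 31·7.69231 + 3·3266.67 = 10000 μs.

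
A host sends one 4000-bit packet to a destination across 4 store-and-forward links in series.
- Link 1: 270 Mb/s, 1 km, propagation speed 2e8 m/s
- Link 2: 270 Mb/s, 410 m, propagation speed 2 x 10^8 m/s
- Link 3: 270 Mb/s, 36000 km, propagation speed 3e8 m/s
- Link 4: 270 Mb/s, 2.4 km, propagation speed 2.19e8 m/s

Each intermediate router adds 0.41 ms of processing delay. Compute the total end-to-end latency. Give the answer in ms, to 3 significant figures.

Transmission delay per hop = L/R = 4000/270000000 = 0.0148148 ms; 4 hops → 0.0592593 ms.
Propagation delays (d/s per hop): 0.005, 0.00205, 120, 0.0109589 ms; sum = 120.018 ms.
Processing at 3 router(s): 3 × 0.41 ms = 1.23 ms.
End-to-end = 121 ms.

121 ms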